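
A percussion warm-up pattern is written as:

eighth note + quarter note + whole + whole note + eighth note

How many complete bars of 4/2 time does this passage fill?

One bar of 4/2 = 16 eighth notes.
Convert each value to eighth notes: eighth note = 1; quarter note = 2; whole = 8; whole note = 8; eighth note = 1.
Altogether 1 + 2 + 8 + 8 + 1 = 20.
20 ÷ 16 = 1 complete bar with 4 left over.

1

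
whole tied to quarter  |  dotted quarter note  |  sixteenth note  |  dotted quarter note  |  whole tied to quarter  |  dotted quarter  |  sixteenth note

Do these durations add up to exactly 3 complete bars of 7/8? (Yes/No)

One bar of 7/8 = 14 sixteenth notes, so 3 bars = 42.
Convert each value to sixteenth notes: whole tied to quarter (whole + quarter) = 20; dotted quarter note = 6; sixteenth note = 1; dotted quarter note = 6; whole tied to quarter (whole + quarter) = 20; dotted quarter = 6; sixteenth note = 1.
Altogether 20 + 6 + 1 + 6 + 20 + 6 + 1 = 60.
60 exceeds 42, so the answer is No.

No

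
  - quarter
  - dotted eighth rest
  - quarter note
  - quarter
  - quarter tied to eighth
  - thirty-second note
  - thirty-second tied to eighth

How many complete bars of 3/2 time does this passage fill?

One bar of 3/2 = 48 thirty-second notes.
Each duration in thirty-second notes: quarter = 8; dotted eighth rest = 6; quarter note = 8; quarter = 8; quarter tied to eighth (quarter + eighth) = 12; thirty-second note = 1; thirty-second tied to eighth (thirty-second + eighth) = 5.
Sum: 8 + 6 + 8 + 8 + 12 + 1 + 5 = 48.
48 ÷ 48 = 1 complete bar with 0 left over.

1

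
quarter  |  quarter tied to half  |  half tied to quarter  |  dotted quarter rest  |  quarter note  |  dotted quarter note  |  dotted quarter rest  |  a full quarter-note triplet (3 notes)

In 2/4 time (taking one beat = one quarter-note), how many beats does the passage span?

14.5

One quarter-note beat = 2 eighth notes.
Working in eighth notes: quarter = 2; quarter tied to half (quarter + half) = 6; half tied to quarter (half + quarter) = 6; dotted quarter rest = 3; quarter note = 2; dotted quarter note = 3; dotted quarter rest = 3; a full quarter-note triplet (3 notes) (three triplet quarters span one half) = 4.
Adding: 2 + 6 + 6 + 3 + 2 + 3 + 3 + 4 = 29.
29 ÷ 2 = 14.5 beats.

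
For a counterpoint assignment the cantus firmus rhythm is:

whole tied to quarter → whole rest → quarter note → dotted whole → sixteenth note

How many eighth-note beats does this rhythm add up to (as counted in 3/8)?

One eighth-note beat = 2 sixteenth notes.
Each duration in sixteenth notes: whole tied to quarter (whole + quarter) = 20; whole rest = 16; quarter note = 4; dotted whole = 24; sixteenth note = 1.
Total: 20 + 16 + 4 + 24 + 1 = 65.
65 ÷ 2 = 32.5 beats.

32.5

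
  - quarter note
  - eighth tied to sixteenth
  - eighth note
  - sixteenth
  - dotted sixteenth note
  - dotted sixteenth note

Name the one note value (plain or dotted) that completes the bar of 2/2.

The bar of 2/2 = 32 thirty-second notes.
Each duration in thirty-second notes: quarter note = 8; eighth tied to sixteenth (eighth + sixteenth) = 6; eighth note = 4; sixteenth = 2; dotted sixteenth note = 3; dotted sixteenth note = 3.
Adding: 8 + 6 + 4 + 2 + 3 + 3 = 26.
Remaining: 32 − 26 = 6 thirty-second notes, which is a dotted eighth note.

dotted eighth note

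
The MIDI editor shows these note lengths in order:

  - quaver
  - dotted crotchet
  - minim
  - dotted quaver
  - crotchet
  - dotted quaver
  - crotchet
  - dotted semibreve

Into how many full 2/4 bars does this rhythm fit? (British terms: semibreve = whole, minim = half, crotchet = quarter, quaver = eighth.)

6

One bar of 2/4 = 8 sixteenth notes.
In sixteenth notes: quaver = 2; dotted crotchet = 6; minim = 8; dotted quaver = 3; crotchet = 4; dotted quaver = 3; crotchet = 4; dotted semibreve = 24.
Adding: 2 + 6 + 8 + 3 + 4 + 3 + 4 + 24 = 54.
54 ÷ 8 = 6 complete bars with 6 left over.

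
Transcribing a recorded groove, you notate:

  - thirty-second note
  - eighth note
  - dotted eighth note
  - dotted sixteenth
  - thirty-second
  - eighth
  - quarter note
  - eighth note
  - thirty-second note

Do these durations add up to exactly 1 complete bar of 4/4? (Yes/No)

One bar of 4/4 = 32 thirty-second notes.
Each duration in thirty-second notes: thirty-second note = 1; eighth note = 4; dotted eighth note = 6; dotted sixteenth = 3; thirty-second = 1; eighth = 4; quarter note = 8; eighth note = 4; thirty-second note = 1.
Total: 1 + 4 + 6 + 3 + 1 + 4 + 8 + 4 + 1 = 32.
32 equals 32, so the answer is Yes.

Yes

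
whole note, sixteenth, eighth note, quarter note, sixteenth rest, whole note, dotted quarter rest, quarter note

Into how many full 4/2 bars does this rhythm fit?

One bar of 4/2 = 32 sixteenth notes.
Convert each value to sixteenth notes: whole note = 16; sixteenth = 1; eighth note = 2; quarter note = 4; sixteenth rest = 1; whole note = 16; dotted quarter rest = 6; quarter note = 4.
Total: 16 + 1 + 2 + 4 + 1 + 16 + 6 + 4 = 50.
50 ÷ 32 = 1 complete bar with 18 left over.

1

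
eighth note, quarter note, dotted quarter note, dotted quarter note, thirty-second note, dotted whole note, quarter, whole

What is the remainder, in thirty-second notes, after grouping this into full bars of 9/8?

17

One bar of 9/8 = 36 thirty-second notes.
Each duration in thirty-second notes: eighth note = 4; quarter note = 8; dotted quarter note = 12; dotted quarter note = 12; thirty-second note = 1; dotted whole note = 48; quarter = 8; whole = 32.
Sum: 4 + 8 + 12 + 12 + 1 + 48 + 8 + 32 = 125.
125 ÷ 36 = 3 complete bars with 17 thirty-second notes remaining.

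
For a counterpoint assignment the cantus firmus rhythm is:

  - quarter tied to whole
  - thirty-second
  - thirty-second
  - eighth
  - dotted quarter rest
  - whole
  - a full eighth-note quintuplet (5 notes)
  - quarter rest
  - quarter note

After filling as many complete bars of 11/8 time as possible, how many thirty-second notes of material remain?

34

One bar of 11/8 = 44 thirty-second notes.
Convert each value to thirty-second notes: quarter tied to whole (quarter + whole) = 40; thirty-second = 1; thirty-second = 1; eighth = 4; dotted quarter rest = 12; whole = 32; a full eighth-note quintuplet (5 notes) (five quintuplet eighths span one half) = 16; quarter rest = 8; quarter note = 8.
Altogether 40 + 1 + 1 + 4 + 12 + 32 + 16 + 8 + 8 = 122.
122 ÷ 44 = 2 complete bars with 34 thirty-second notes remaining.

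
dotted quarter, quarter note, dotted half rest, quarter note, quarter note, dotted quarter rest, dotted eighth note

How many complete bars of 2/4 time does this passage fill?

One bar of 2/4 = 8 sixteenth notes.
Working in sixteenth notes: dotted quarter = 6; quarter note = 4; dotted half rest = 12; quarter note = 4; quarter note = 4; dotted quarter rest = 6; dotted eighth note = 3.
Altogether 6 + 4 + 12 + 4 + 4 + 6 + 3 = 39.
39 ÷ 8 = 4 complete bars with 7 left over.

4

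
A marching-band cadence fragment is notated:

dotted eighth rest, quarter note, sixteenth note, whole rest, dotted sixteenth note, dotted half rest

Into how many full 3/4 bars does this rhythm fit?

3

One bar of 3/4 = 24 thirty-second notes.
In thirty-second notes: dotted eighth rest = 6; quarter note = 8; sixteenth note = 2; whole rest = 32; dotted sixteenth note = 3; dotted half rest = 24.
Total: 6 + 8 + 2 + 32 + 3 + 24 = 75.
75 ÷ 24 = 3 complete bars with 3 left over.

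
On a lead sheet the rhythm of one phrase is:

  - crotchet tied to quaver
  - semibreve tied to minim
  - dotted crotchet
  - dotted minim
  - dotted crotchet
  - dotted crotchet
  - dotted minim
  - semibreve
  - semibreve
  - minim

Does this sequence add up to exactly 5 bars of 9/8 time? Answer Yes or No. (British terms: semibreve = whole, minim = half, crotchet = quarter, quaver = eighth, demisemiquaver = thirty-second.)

No

One bar of 9/8 = 9 eighth notes, so 5 bars = 45.
Each duration in eighth notes: crotchet tied to quaver (crotchet + quaver) = 3; semibreve tied to minim (semibreve + minim) = 12; dotted crotchet = 3; dotted minim = 6; dotted crotchet = 3; dotted crotchet = 3; dotted minim = 6; semibreve = 8; semibreve = 8; minim = 4.
Total: 3 + 12 + 3 + 6 + 3 + 3 + 6 + 8 + 8 + 4 = 56.
56 exceeds 45, so the answer is No.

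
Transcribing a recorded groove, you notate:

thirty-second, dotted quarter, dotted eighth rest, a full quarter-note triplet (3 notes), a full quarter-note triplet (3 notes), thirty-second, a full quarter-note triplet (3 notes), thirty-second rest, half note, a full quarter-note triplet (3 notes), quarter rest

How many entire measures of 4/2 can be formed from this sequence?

1

One bar of 4/2 = 64 thirty-second notes.
Each duration in thirty-second notes: thirty-second = 1; dotted quarter = 12; dotted eighth rest = 6; a full quarter-note triplet (3 notes) (three triplet quarters span one half) = 16; a full quarter-note triplet (3 notes) (three triplet quarters span one half) = 16; thirty-second = 1; a full quarter-note triplet (3 notes) (three triplet quarters span one half) = 16; thirty-second rest = 1; half note = 16; a full quarter-note triplet (3 notes) (three triplet quarters span one half) = 16; quarter rest = 8.
Adding: 1 + 12 + 6 + 16 + 16 + 1 + 16 + 1 + 16 + 16 + 8 = 109.
109 ÷ 64 = 1 complete bar with 45 left over.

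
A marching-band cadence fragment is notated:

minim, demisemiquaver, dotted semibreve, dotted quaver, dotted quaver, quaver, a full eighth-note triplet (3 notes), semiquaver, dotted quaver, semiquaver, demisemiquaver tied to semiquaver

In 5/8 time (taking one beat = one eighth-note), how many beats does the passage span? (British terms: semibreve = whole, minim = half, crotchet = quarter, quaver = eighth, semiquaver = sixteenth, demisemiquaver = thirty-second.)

One eighth-note beat = 4 thirty-second notes.
In thirty-second notes: minim = 16; demisemiquaver = 1; dotted semibreve = 48; dotted quaver = 6; dotted quaver = 6; quaver = 4; a full eighth-note triplet (3 notes) (three triplet eighths span one quarter) = 8; semiquaver = 2; dotted quaver = 6; semiquaver = 2; demisemiquaver tied to semiquaver (demisemiquaver + semiquaver) = 3.
Total: 16 + 1 + 48 + 6 + 6 + 4 + 8 + 2 + 6 + 2 + 3 = 102.
102 ÷ 4 = 25.5 beats.

25.5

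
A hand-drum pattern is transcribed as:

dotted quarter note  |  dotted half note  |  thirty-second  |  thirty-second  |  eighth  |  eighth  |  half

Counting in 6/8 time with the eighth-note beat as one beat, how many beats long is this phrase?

15.5

One eighth-note beat = 4 thirty-second notes.
Each duration in thirty-second notes: dotted quarter note = 12; dotted half note = 24; thirty-second = 1; thirty-second = 1; eighth = 4; eighth = 4; half = 16.
Adding: 12 + 24 + 1 + 1 + 4 + 4 + 16 = 62.
62 ÷ 4 = 15.5 beats.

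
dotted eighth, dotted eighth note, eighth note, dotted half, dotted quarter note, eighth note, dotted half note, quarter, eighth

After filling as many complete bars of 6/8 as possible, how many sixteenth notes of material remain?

10

One bar of 6/8 = 12 sixteenth notes.
Express everything in sixteenth notes: dotted eighth = 3; dotted eighth note = 3; eighth note = 2; dotted half = 12; dotted quarter note = 6; eighth note = 2; dotted half note = 12; quarter = 4; eighth = 2.
Total: 3 + 3 + 2 + 12 + 6 + 2 + 12 + 4 + 2 = 46.
46 ÷ 12 = 3 complete bars with 10 sixteenth notes remaining.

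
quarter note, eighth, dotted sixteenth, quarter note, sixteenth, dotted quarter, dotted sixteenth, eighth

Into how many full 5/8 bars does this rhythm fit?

2

One bar of 5/8 = 20 thirty-second notes.
Working in thirty-second notes: quarter note = 8; eighth = 4; dotted sixteenth = 3; quarter note = 8; sixteenth = 2; dotted quarter = 12; dotted sixteenth = 3; eighth = 4.
Adding: 8 + 4 + 3 + 8 + 2 + 12 + 3 + 4 = 44.
44 ÷ 20 = 2 complete bars with 4 left over.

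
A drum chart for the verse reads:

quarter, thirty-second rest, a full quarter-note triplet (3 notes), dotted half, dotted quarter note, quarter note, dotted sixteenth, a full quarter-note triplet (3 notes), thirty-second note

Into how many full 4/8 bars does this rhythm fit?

One bar of 4/8 = 16 thirty-second notes.
Convert each value to thirty-second notes: quarter = 8; thirty-second rest = 1; a full quarter-note triplet (3 notes) (three triplet quarters span one half) = 16; dotted half = 24; dotted quarter note = 12; quarter note = 8; dotted sixteenth = 3; a full quarter-note triplet (3 notes) (three triplet quarters span one half) = 16; thirty-second note = 1.
Adding: 8 + 1 + 16 + 24 + 12 + 8 + 3 + 16 + 1 = 89.
89 ÷ 16 = 5 complete bars with 9 left over.

5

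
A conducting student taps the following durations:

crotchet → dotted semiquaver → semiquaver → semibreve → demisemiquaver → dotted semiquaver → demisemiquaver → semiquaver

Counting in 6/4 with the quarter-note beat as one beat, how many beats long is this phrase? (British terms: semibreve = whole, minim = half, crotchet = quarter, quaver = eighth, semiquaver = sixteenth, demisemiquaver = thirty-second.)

6.5

One quarter-note beat = 8 thirty-second notes.
Express everything in thirty-second notes: crotchet = 8; dotted semiquaver = 3; semiquaver = 2; semibreve = 32; demisemiquaver = 1; dotted semiquaver = 3; demisemiquaver = 1; semiquaver = 2.
Adding: 8 + 3 + 2 + 32 + 1 + 3 + 1 + 2 = 52.
52 ÷ 8 = 6.5 beats.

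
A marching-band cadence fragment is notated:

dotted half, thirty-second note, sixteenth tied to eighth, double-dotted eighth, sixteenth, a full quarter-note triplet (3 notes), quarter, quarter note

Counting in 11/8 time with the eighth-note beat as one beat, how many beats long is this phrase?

One eighth-note beat = 4 thirty-second notes.
Each duration in thirty-second notes: dotted half = 24; thirty-second note = 1; sixteenth tied to eighth (sixteenth + eighth) = 6; double-dotted eighth = 7; sixteenth = 2; a full quarter-note triplet (3 notes) (three triplet quarters span one half) = 16; quarter = 8; quarter note = 8.
Total: 24 + 1 + 6 + 7 + 2 + 16 + 8 + 8 = 72.
72 ÷ 4 = 18 beats.

18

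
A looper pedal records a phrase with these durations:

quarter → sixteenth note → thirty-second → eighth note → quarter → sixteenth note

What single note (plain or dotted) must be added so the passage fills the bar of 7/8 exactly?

dotted sixteenth note

The bar of 7/8 = 28 thirty-second notes.
Each duration in thirty-second notes: quarter = 8; sixteenth note = 2; thirty-second = 1; eighth note = 4; quarter = 8; sixteenth note = 2.
Adding: 8 + 2 + 1 + 4 + 8 + 2 = 25.
Remaining: 28 − 25 = 3 thirty-second notes, which is a dotted sixteenth note.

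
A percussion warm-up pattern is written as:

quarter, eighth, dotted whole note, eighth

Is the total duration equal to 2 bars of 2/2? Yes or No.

Yes

One bar of 2/2 = 8 eighth notes, so 2 bars = 16.
Each duration in eighth notes: quarter = 2; eighth = 1; dotted whole note = 12; eighth = 1.
Altogether 2 + 1 + 12 + 1 = 16.
16 equals 16, so the answer is Yes.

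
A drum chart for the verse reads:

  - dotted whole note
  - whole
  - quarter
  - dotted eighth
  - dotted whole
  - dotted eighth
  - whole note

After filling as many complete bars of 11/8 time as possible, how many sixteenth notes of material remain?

2

One bar of 11/8 = 22 sixteenth notes.
Convert each value to sixteenth notes: dotted whole note = 24; whole = 16; quarter = 4; dotted eighth = 3; dotted whole = 24; dotted eighth = 3; whole note = 16.
Total: 24 + 16 + 4 + 3 + 24 + 3 + 16 = 90.
90 ÷ 22 = 4 complete bars with 2 sixteenth notes remaining.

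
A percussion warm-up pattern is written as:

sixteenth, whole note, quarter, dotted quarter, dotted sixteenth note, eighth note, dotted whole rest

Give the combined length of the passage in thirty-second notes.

Working in thirty-second notes: sixteenth = 2; whole note = 32; quarter = 8; dotted quarter = 12; dotted sixteenth note = 3; eighth note = 4; dotted whole rest = 48.
Altogether 2 + 32 + 8 + 12 + 3 + 4 + 48 = 109 thirty-second notes.

109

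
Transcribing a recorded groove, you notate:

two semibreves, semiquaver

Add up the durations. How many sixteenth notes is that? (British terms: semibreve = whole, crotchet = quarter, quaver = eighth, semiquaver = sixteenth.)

33

Convert each value to sixteenth notes: semibreve = 16; semibreve = 16; semiquaver = 1.
Total: 16 + 16 + 1 = 33 sixteenth notes.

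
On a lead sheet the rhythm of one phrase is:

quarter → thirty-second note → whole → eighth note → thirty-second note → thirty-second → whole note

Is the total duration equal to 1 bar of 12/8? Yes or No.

One bar of 12/8 = 48 thirty-second notes.
Each duration in thirty-second notes: quarter = 8; thirty-second note = 1; whole = 32; eighth note = 4; thirty-second note = 1; thirty-second = 1; whole note = 32.
Sum: 8 + 1 + 32 + 4 + 1 + 1 + 32 = 79.
79 exceeds 48, so the answer is No.

No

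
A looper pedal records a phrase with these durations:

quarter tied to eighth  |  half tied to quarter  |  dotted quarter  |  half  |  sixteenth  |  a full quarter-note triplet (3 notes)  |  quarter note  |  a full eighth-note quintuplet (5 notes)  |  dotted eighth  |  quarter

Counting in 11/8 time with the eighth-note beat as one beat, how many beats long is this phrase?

30

One eighth-note beat = 2 sixteenth notes.
In sixteenth notes: quarter tied to eighth (quarter + eighth) = 6; half tied to quarter (half + quarter) = 12; dotted quarter = 6; half = 8; sixteenth = 1; a full quarter-note triplet (3 notes) (three triplet quarters span one half) = 8; quarter note = 4; a full eighth-note quintuplet (5 notes) (five quintuplet eighths span one half) = 8; dotted eighth = 3; quarter = 4.
Total: 6 + 12 + 6 + 8 + 1 + 8 + 4 + 8 + 3 + 4 = 60.
60 ÷ 2 = 30 beats.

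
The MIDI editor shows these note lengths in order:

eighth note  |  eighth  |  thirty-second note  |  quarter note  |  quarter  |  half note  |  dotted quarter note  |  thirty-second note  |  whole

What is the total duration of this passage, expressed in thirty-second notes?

Convert each value to thirty-second notes: eighth note = 4; eighth = 4; thirty-second note = 1; quarter note = 8; quarter = 8; half note = 16; dotted quarter note = 12; thirty-second note = 1; whole = 32.
Sum: 4 + 4 + 1 + 8 + 8 + 16 + 12 + 1 + 32 = 86 thirty-second notes.

86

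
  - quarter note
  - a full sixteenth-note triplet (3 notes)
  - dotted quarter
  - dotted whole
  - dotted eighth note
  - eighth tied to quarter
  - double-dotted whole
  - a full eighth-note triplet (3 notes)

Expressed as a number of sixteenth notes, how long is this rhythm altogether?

77

Working in sixteenth notes: quarter note = 4; a full sixteenth-note triplet (3 notes) (three triplet sixteenths span one eighth) = 2; dotted quarter = 6; dotted whole = 24; dotted eighth note = 3; eighth tied to quarter (eighth + quarter) = 6; double-dotted whole = 28; a full eighth-note triplet (3 notes) (three triplet eighths span one quarter) = 4.
Total: 4 + 2 + 6 + 24 + 3 + 6 + 28 + 4 = 77 sixteenth notes.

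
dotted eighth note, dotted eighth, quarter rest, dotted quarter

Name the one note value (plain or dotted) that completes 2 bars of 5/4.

dotted whole note

2 bars of 5/4 = 40 sixteenth notes.
Express everything in sixteenth notes: dotted eighth note = 3; dotted eighth = 3; quarter rest = 4; dotted quarter = 6.
Total: 3 + 3 + 4 + 6 = 16.
Remaining: 40 − 16 = 24 sixteenth notes, which is a dotted whole note.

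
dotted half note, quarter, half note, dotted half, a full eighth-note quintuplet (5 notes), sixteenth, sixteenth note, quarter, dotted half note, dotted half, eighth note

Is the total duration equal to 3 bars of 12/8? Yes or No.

No

One bar of 12/8 = 24 sixteenth notes, so 3 bars = 72.
Convert each value to sixteenth notes: dotted half note = 12; quarter = 4; half note = 8; dotted half = 12; a full eighth-note quintuplet (5 notes) (five quintuplet eighths span one half) = 8; sixteenth = 1; sixteenth note = 1; quarter = 4; dotted half note = 12; dotted half = 12; eighth note = 2.
Total: 12 + 4 + 8 + 12 + 8 + 1 + 1 + 4 + 12 + 12 + 2 = 76.
76 exceeds 72, so the answer is No.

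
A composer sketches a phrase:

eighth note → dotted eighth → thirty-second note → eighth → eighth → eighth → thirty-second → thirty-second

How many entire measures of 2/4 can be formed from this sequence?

1

One bar of 2/4 = 16 thirty-second notes.
Working in thirty-second notes: eighth note = 4; dotted eighth = 6; thirty-second note = 1; eighth = 4; eighth = 4; eighth = 4; thirty-second = 1; thirty-second = 1.
Total: 4 + 6 + 1 + 4 + 4 + 4 + 1 + 1 = 25.
25 ÷ 16 = 1 complete bar with 9 left over.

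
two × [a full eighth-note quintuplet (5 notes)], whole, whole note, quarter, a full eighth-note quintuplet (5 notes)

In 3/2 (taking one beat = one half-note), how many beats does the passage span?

One half-note beat = 2 quarter notes.
Each duration in quarter notes: a full eighth-note quintuplet (5 notes) (five quintuplet eighths span one half) = 2; a full eighth-note quintuplet (5 notes) (five quintuplet eighths span one half) = 2; whole = 4; whole note = 4; quarter = 1; a full eighth-note quintuplet (5 notes) (five quintuplet eighths span one half) = 2.
Total: 2 + 2 + 4 + 4 + 1 + 2 = 15.
15 ÷ 2 = 7.5 beats.

7.5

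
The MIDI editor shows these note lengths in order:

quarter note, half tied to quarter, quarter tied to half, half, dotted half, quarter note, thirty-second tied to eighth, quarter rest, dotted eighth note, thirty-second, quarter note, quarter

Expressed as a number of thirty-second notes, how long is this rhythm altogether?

Express everything in thirty-second notes: quarter note = 8; half tied to quarter (half + quarter) = 24; quarter tied to half (quarter + half) = 24; half = 16; dotted half = 24; quarter note = 8; thirty-second tied to eighth (thirty-second + eighth) = 5; quarter rest = 8; dotted eighth note = 6; thirty-second = 1; quarter note = 8; quarter = 8.
Adding: 8 + 24 + 24 + 16 + 24 + 8 + 5 + 8 + 6 + 1 + 8 + 8 = 140 thirty-second notes.

140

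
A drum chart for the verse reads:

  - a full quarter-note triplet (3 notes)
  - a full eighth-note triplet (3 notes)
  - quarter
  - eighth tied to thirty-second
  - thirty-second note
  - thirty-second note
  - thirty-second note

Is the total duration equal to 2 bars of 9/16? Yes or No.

One bar of 9/16 = 18 thirty-second notes, so 2 bars = 36.
Each duration in thirty-second notes: a full quarter-note triplet (3 notes) (three triplet quarters span one half) = 16; a full eighth-note triplet (3 notes) (three triplet eighths span one quarter) = 8; quarter = 8; eighth tied to thirty-second (eighth + thirty-second) = 5; thirty-second note = 1; thirty-second note = 1; thirty-second note = 1.
Altogether 16 + 8 + 8 + 5 + 1 + 1 + 1 = 40.
40 exceeds 36, so the answer is No.

No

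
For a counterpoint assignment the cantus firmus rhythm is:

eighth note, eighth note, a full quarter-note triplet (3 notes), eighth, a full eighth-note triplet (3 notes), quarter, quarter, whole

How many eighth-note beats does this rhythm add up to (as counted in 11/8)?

One eighth-note beat = 2 sixteenth notes.
Express everything in sixteenth notes: eighth note = 2; eighth note = 2; a full quarter-note triplet (3 notes) (three triplet quarters span one half) = 8; eighth = 2; a full eighth-note triplet (3 notes) (three triplet eighths span one quarter) = 4; quarter = 4; quarter = 4; whole = 16.
Altogether 2 + 2 + 8 + 2 + 4 + 4 + 4 + 16 = 42.
42 ÷ 2 = 21 beats.

21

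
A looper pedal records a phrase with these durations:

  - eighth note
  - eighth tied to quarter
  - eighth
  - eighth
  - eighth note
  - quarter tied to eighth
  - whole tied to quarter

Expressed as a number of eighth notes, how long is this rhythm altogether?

20

Each duration in eighth notes: eighth note = 1; eighth tied to quarter (eighth + quarter) = 3; eighth = 1; eighth = 1; eighth note = 1; quarter tied to eighth (quarter + eighth) = 3; whole tied to quarter (whole + quarter) = 10.
Total: 1 + 3 + 1 + 1 + 1 + 3 + 10 = 20 eighth notes.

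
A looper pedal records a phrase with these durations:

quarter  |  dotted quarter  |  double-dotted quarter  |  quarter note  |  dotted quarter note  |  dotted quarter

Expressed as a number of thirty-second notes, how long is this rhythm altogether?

Express everything in thirty-second notes: quarter = 8; dotted quarter = 12; double-dotted quarter = 14; quarter note = 8; dotted quarter note = 12; dotted quarter = 12.
Adding: 8 + 12 + 14 + 8 + 12 + 12 = 66 thirty-second notes.

66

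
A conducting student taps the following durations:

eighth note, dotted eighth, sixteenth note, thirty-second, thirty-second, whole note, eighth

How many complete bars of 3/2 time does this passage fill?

1

One bar of 3/2 = 48 thirty-second notes.
Working in thirty-second notes: eighth note = 4; dotted eighth = 6; sixteenth note = 2; thirty-second = 1; thirty-second = 1; whole note = 32; eighth = 4.
Altogether 4 + 6 + 2 + 1 + 1 + 32 + 4 = 50.
50 ÷ 48 = 1 complete bar with 2 left over.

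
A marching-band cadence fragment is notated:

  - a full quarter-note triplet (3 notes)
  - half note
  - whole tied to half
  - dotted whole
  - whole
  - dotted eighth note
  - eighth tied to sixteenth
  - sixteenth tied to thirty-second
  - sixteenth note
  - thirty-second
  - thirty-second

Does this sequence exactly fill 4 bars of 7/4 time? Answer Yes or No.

One bar of 7/4 = 56 thirty-second notes, so 4 bars = 224.
Working in thirty-second notes: a full quarter-note triplet (3 notes) (three triplet quarters span one half) = 16; half note = 16; whole tied to half (whole + half) = 48; dotted whole = 48; whole = 32; dotted eighth note = 6; eighth tied to sixteenth (eighth + sixteenth) = 6; sixteenth tied to thirty-second (sixteenth + thirty-second) = 3; sixteenth note = 2; thirty-second = 1; thirty-second = 1.
Total: 16 + 16 + 48 + 48 + 32 + 6 + 6 + 3 + 2 + 1 + 1 = 179.
179 falls short of 224, so the answer is No.

No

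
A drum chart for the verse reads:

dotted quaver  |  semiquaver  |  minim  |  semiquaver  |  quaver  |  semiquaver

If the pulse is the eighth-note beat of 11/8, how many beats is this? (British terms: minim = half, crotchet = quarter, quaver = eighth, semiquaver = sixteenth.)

8

One eighth-note beat = 2 sixteenth notes.
Convert each value to sixteenth notes: dotted quaver = 3; semiquaver = 1; minim = 8; semiquaver = 1; quaver = 2; semiquaver = 1.
Altogether 3 + 1 + 8 + 1 + 2 + 1 = 16.
16 ÷ 2 = 8 beats.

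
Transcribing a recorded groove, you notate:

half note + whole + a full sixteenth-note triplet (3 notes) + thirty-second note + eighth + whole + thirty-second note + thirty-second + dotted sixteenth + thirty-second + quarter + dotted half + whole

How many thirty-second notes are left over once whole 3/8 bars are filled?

3

One bar of 3/8 = 12 thirty-second notes.
Working in thirty-second notes: half note = 16; whole = 32; a full sixteenth-note triplet (3 notes) (three triplet sixteenths span one eighth) = 4; thirty-second note = 1; eighth = 4; whole = 32; thirty-second note = 1; thirty-second = 1; dotted sixteenth = 3; thirty-second = 1; quarter = 8; dotted half = 24; whole = 32.
Altogether 16 + 32 + 4 + 1 + 4 + 32 + 1 + 1 + 3 + 1 + 8 + 24 + 32 = 159.
159 ÷ 12 = 13 complete bars with 3 thirty-second notes remaining.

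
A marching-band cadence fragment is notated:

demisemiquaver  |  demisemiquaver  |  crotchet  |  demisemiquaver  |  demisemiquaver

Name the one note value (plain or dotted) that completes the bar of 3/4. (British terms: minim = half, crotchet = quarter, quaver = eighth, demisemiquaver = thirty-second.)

dotted quarter note

The bar of 3/4 = 24 thirty-second notes.
Express everything in thirty-second notes: demisemiquaver = 1; demisemiquaver = 1; crotchet = 8; demisemiquaver = 1; demisemiquaver = 1.
Total: 1 + 1 + 8 + 1 + 1 = 12.
Remaining: 24 − 12 = 12 thirty-second notes, which is a dotted quarter note.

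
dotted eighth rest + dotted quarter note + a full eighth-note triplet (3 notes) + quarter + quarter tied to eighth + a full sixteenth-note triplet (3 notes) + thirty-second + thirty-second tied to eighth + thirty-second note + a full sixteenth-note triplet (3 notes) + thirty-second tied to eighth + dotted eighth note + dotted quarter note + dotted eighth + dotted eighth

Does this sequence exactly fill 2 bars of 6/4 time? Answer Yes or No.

One bar of 6/4 = 48 thirty-second notes, so 2 bars = 96.
In thirty-second notes: dotted eighth rest = 6; dotted quarter note = 12; a full eighth-note triplet (3 notes) (three triplet eighths span one quarter) = 8; quarter = 8; quarter tied to eighth (quarter + eighth) = 12; a full sixteenth-note triplet (3 notes) (three triplet sixteenths span one eighth) = 4; thirty-second = 1; thirty-second tied to eighth (thirty-second + eighth) = 5; thirty-second note = 1; a full sixteenth-note triplet (3 notes) (three triplet sixteenths span one eighth) = 4; thirty-second tied to eighth (thirty-second + eighth) = 5; dotted eighth note = 6; dotted quarter note = 12; dotted eighth = 6; dotted eighth = 6.
Adding: 6 + 12 + 8 + 8 + 12 + 4 + 1 + 5 + 1 + 4 + 5 + 6 + 12 + 6 + 6 = 96.
96 equals 96, so the answer is Yes.

Yes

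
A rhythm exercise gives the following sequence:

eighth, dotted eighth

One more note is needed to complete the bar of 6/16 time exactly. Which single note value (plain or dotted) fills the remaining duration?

sixteenth note

The bar of 6/16 = 6 sixteenth notes.
Express everything in sixteenth notes: eighth = 2; dotted eighth = 3.
Total: 2 + 3 = 5.
Remaining: 6 − 5 = 1 sixteenth note, which is a sixteenth note.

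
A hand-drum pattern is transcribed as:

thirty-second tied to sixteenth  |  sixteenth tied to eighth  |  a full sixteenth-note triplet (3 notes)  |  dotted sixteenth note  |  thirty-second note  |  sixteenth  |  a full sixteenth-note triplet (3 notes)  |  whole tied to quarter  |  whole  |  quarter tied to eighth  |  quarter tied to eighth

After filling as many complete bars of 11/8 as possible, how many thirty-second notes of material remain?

One bar of 11/8 = 44 thirty-second notes.
Working in thirty-second notes: thirty-second tied to sixteenth (thirty-second + sixteenth) = 3; sixteenth tied to eighth (sixteenth + eighth) = 6; a full sixteenth-note triplet (3 notes) (three triplet sixteenths span one eighth) = 4; dotted sixteenth note = 3; thirty-second note = 1; sixteenth = 2; a full sixteenth-note triplet (3 notes) (three triplet sixteenths span one eighth) = 4; whole tied to quarter (whole + quarter) = 40; whole = 32; quarter tied to eighth (quarter + eighth) = 12; quarter tied to eighth (quarter + eighth) = 12.
Total: 3 + 6 + 4 + 3 + 1 + 2 + 4 + 40 + 32 + 12 + 12 = 119.
119 ÷ 44 = 2 complete bars with 31 thirty-second notes remaining.

31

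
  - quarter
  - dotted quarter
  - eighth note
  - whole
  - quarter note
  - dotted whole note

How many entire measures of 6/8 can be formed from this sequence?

4

One bar of 6/8 = 6 eighth notes.
Working in eighth notes: quarter = 2; dotted quarter = 3; eighth note = 1; whole = 8; quarter note = 2; dotted whole note = 12.
Adding: 2 + 3 + 1 + 8 + 2 + 12 = 28.
28 ÷ 6 = 4 complete bars with 4 left over.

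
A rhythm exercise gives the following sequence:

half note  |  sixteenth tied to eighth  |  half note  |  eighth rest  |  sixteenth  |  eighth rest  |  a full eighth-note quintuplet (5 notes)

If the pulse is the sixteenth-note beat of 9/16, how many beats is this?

32

One sixteenth-note beat = 2 thirty-second notes.
Each duration in thirty-second notes: half note = 16; sixteenth tied to eighth (sixteenth + eighth) = 6; half note = 16; eighth rest = 4; sixteenth = 2; eighth rest = 4; a full eighth-note quintuplet (5 notes) (five quintuplet eighths span one half) = 16.
Sum: 16 + 6 + 16 + 4 + 2 + 4 + 16 = 64.
64 ÷ 2 = 32 beats.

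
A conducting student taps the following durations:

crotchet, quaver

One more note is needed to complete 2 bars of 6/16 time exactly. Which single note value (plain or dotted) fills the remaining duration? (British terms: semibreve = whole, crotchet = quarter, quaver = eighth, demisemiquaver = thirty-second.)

dotted quarter note

2 bars of 6/16 = 6 eighth notes.
In eighth notes: crotchet = 2; quaver = 1.
Adding: 2 + 1 = 3.
Remaining: 6 − 3 = 3 eighth notes, which is a dotted quarter note.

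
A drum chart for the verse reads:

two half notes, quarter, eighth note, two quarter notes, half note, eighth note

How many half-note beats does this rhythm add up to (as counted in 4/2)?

One half-note beat = 4 eighth notes.
In eighth notes: half note = 4; half note = 4; quarter = 2; eighth note = 1; quarter note = 2; quarter note = 2; half note = 4; eighth note = 1.
Altogether 4 + 4 + 2 + 1 + 2 + 2 + 4 + 1 = 20.
20 ÷ 4 = 5 beats.

5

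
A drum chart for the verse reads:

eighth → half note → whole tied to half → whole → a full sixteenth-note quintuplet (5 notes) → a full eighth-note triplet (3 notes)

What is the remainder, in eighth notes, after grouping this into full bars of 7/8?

One bar of 7/8 = 7 eighth notes.
Express everything in eighth notes: eighth = 1; half note = 4; whole tied to half (whole + half) = 12; whole = 8; a full sixteenth-note quintuplet (5 notes) (five quintuplet sixteenths span one quarter) = 2; a full eighth-note triplet (3 notes) (three triplet eighths span one quarter) = 2.
Altogether 1 + 4 + 12 + 8 + 2 + 2 = 29.
29 ÷ 7 = 4 complete bars with 1 eighth note remaining.

1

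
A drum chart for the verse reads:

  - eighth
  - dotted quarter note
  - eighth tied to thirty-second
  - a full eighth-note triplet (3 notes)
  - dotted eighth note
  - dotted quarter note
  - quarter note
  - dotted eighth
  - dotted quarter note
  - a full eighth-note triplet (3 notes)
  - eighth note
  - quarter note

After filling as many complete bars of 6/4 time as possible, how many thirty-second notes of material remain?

One bar of 6/4 = 48 thirty-second notes.
Convert each value to thirty-second notes: eighth = 4; dotted quarter note = 12; eighth tied to thirty-second (eighth + thirty-second) = 5; a full eighth-note triplet (3 notes) (three triplet eighths span one quarter) = 8; dotted eighth note = 6; dotted quarter note = 12; quarter note = 8; dotted eighth = 6; dotted quarter note = 12; a full eighth-note triplet (3 notes) (three triplet eighths span one quarter) = 8; eighth note = 4; quarter note = 8.
Altogether 4 + 12 + 5 + 8 + 6 + 12 + 8 + 6 + 12 + 8 + 4 + 8 = 93.
93 ÷ 48 = 1 complete bar with 45 thirty-second notes remaining.

45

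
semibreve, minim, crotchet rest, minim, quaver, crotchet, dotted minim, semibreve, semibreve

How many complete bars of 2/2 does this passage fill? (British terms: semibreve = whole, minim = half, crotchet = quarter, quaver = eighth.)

One bar of 2/2 = 8 eighth notes.
Each duration in eighth notes: semibreve = 8; minim = 4; crotchet rest = 2; minim = 4; quaver = 1; crotchet = 2; dotted minim = 6; semibreve = 8; semibreve = 8.
Total: 8 + 4 + 2 + 4 + 1 + 2 + 6 + 8 + 8 = 43.
43 ÷ 8 = 5 complete bars with 3 left over.

5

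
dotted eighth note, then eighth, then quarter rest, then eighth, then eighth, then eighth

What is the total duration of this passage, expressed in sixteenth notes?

15

Each duration in sixteenth notes: dotted eighth note = 3; eighth = 2; quarter rest = 4; eighth = 2; eighth = 2; eighth = 2.
Total: 3 + 2 + 4 + 2 + 2 + 2 = 15 sixteenth notes.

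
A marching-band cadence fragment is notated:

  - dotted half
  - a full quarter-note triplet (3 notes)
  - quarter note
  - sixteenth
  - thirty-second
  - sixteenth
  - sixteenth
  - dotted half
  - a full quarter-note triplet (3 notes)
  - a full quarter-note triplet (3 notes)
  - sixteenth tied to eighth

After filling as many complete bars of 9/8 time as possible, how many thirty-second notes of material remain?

One bar of 9/8 = 36 thirty-second notes.
Express everything in thirty-second notes: dotted half = 24; a full quarter-note triplet (3 notes) (three triplet quarters span one half) = 16; quarter note = 8; sixteenth = 2; thirty-second = 1; sixteenth = 2; sixteenth = 2; dotted half = 24; a full quarter-note triplet (3 notes) (three triplet quarters span one half) = 16; a full quarter-note triplet (3 notes) (three triplet quarters span one half) = 16; sixteenth tied to eighth (sixteenth + eighth) = 6.
Altogether 24 + 16 + 8 + 2 + 1 + 2 + 2 + 24 + 16 + 16 + 6 = 117.
117 ÷ 36 = 3 complete bars with 9 thirty-second notes remaining.

9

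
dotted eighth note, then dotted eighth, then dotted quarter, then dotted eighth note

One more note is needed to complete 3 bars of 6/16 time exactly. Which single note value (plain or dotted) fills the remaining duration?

3 bars of 6/16 = 18 sixteenth notes.
Each duration in sixteenth notes: dotted eighth note = 3; dotted eighth = 3; dotted quarter = 6; dotted eighth note = 3.
Adding: 3 + 3 + 6 + 3 = 15.
Remaining: 18 − 15 = 3 sixteenth notes, which is a dotted eighth note.

dotted eighth note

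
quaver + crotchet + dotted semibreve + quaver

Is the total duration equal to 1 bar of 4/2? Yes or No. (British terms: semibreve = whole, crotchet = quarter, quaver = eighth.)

One bar of 4/2 = 16 eighth notes.
Express everything in eighth notes: quaver = 1; crotchet = 2; dotted semibreve = 12; quaver = 1.
Sum: 1 + 2 + 12 + 1 = 16.
16 equals 16, so the answer is Yes.

Yes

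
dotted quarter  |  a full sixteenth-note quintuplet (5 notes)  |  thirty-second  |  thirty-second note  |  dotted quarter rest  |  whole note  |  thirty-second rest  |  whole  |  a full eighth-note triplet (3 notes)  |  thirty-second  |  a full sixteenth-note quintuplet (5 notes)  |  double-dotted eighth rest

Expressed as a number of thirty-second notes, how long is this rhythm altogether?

In thirty-second notes: dotted quarter = 12; a full sixteenth-note quintuplet (5 notes) (five quintuplet sixteenths span one quarter) = 8; thirty-second = 1; thirty-second note = 1; dotted quarter rest = 12; whole note = 32; thirty-second rest = 1; whole = 32; a full eighth-note triplet (3 notes) (three triplet eighths span one quarter) = 8; thirty-second = 1; a full sixteenth-note quintuplet (5 notes) (five quintuplet sixteenths span one quarter) = 8; double-dotted eighth rest = 7.
Sum: 12 + 8 + 1 + 1 + 12 + 32 + 1 + 32 + 8 + 1 + 8 + 7 = 123 thirty-second notes.

123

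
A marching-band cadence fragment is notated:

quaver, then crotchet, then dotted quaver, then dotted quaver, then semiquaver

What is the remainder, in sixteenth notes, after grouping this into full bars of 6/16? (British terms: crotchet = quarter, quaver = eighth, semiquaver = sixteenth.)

One bar of 6/16 = 6 sixteenth notes.
Each duration in sixteenth notes: quaver = 2; crotchet = 4; dotted quaver = 3; dotted quaver = 3; semiquaver = 1.
Total: 2 + 4 + 3 + 3 + 1 = 13.
13 ÷ 6 = 2 complete bars with 1 sixteenth note remaining.

1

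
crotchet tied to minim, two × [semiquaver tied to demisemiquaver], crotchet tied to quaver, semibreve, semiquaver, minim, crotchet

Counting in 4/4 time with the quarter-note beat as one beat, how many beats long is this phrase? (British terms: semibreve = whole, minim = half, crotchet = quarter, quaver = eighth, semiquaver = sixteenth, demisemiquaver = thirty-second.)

12.5

One quarter-note beat = 8 thirty-second notes.
In thirty-second notes: crotchet tied to minim (crotchet + minim) = 24; semiquaver tied to demisemiquaver (semiquaver + demisemiquaver) = 3; semiquaver tied to demisemiquaver (semiquaver + demisemiquaver) = 3; crotchet tied to quaver (crotchet + quaver) = 12; semibreve = 32; semiquaver = 2; minim = 16; crotchet = 8.
Total: 24 + 3 + 3 + 12 + 32 + 2 + 16 + 8 = 100.
100 ÷ 8 = 12.5 beats.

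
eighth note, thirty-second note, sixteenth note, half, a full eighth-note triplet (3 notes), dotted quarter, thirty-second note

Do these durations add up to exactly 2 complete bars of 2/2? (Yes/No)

No

One bar of 2/2 = 32 thirty-second notes, so 2 bars = 64.
Convert each value to thirty-second notes: eighth note = 4; thirty-second note = 1; sixteenth note = 2; half = 16; a full eighth-note triplet (3 notes) (three triplet eighths span one quarter) = 8; dotted quarter = 12; thirty-second note = 1.
Total: 4 + 1 + 2 + 16 + 8 + 12 + 1 = 44.
44 falls short of 64, so the answer is No.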